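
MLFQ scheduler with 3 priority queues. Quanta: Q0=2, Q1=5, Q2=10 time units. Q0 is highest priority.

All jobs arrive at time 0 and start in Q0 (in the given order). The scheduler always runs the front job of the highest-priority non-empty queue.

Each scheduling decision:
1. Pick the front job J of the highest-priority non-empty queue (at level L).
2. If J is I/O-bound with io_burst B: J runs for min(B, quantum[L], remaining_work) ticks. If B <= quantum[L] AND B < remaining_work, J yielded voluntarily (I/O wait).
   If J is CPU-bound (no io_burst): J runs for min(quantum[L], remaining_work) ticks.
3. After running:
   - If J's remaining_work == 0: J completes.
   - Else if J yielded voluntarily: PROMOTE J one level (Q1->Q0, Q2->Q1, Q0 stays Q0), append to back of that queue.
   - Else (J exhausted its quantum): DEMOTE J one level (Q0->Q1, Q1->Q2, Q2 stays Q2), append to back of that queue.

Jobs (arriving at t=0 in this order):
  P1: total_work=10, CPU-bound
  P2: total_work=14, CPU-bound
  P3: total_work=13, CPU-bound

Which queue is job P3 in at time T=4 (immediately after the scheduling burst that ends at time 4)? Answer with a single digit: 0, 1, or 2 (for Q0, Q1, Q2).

Answer: 0

Derivation:
t=0-2: P1@Q0 runs 2, rem=8, quantum used, demote→Q1. Q0=[P2,P3] Q1=[P1] Q2=[]
t=2-4: P2@Q0 runs 2, rem=12, quantum used, demote→Q1. Q0=[P3] Q1=[P1,P2] Q2=[]
t=4-6: P3@Q0 runs 2, rem=11, quantum used, demote→Q1. Q0=[] Q1=[P1,P2,P3] Q2=[]
t=6-11: P1@Q1 runs 5, rem=3, quantum used, demote→Q2. Q0=[] Q1=[P2,P3] Q2=[P1]
t=11-16: P2@Q1 runs 5, rem=7, quantum used, demote→Q2. Q0=[] Q1=[P3] Q2=[P1,P2]
t=16-21: P3@Q1 runs 5, rem=6, quantum used, demote→Q2. Q0=[] Q1=[] Q2=[P1,P2,P3]
t=21-24: P1@Q2 runs 3, rem=0, completes. Q0=[] Q1=[] Q2=[P2,P3]
t=24-31: P2@Q2 runs 7, rem=0, completes. Q0=[] Q1=[] Q2=[P3]
t=31-37: P3@Q2 runs 6, rem=0, completes. Q0=[] Q1=[] Q2=[]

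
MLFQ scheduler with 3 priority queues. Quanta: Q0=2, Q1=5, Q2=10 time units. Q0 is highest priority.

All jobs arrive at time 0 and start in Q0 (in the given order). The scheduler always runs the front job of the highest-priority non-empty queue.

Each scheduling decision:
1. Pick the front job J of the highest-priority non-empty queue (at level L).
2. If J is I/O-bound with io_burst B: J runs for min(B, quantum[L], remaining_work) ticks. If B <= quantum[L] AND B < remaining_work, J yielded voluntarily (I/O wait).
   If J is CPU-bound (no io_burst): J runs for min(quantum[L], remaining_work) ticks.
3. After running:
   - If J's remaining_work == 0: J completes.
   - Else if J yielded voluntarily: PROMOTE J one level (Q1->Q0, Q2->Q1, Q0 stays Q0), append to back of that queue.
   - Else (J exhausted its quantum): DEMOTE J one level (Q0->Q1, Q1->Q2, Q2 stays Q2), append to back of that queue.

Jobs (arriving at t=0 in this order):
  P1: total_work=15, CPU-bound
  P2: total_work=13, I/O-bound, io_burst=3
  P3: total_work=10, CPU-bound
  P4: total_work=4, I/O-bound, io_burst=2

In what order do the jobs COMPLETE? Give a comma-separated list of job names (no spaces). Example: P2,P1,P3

t=0-2: P1@Q0 runs 2, rem=13, quantum used, demote→Q1. Q0=[P2,P3,P4] Q1=[P1] Q2=[]
t=2-4: P2@Q0 runs 2, rem=11, quantum used, demote→Q1. Q0=[P3,P4] Q1=[P1,P2] Q2=[]
t=4-6: P3@Q0 runs 2, rem=8, quantum used, demote→Q1. Q0=[P4] Q1=[P1,P2,P3] Q2=[]
t=6-8: P4@Q0 runs 2, rem=2, I/O yield, promote→Q0. Q0=[P4] Q1=[P1,P2,P3] Q2=[]
t=8-10: P4@Q0 runs 2, rem=0, completes. Q0=[] Q1=[P1,P2,P3] Q2=[]
t=10-15: P1@Q1 runs 5, rem=8, quantum used, demote→Q2. Q0=[] Q1=[P2,P3] Q2=[P1]
t=15-18: P2@Q1 runs 3, rem=8, I/O yield, promote→Q0. Q0=[P2] Q1=[P3] Q2=[P1]
t=18-20: P2@Q0 runs 2, rem=6, quantum used, demote→Q1. Q0=[] Q1=[P3,P2] Q2=[P1]
t=20-25: P3@Q1 runs 5, rem=3, quantum used, demote→Q2. Q0=[] Q1=[P2] Q2=[P1,P3]
t=25-28: P2@Q1 runs 3, rem=3, I/O yield, promote→Q0. Q0=[P2] Q1=[] Q2=[P1,P3]
t=28-30: P2@Q0 runs 2, rem=1, quantum used, demote→Q1. Q0=[] Q1=[P2] Q2=[P1,P3]
t=30-31: P2@Q1 runs 1, rem=0, completes. Q0=[] Q1=[] Q2=[P1,P3]
t=31-39: P1@Q2 runs 8, rem=0, completes. Q0=[] Q1=[] Q2=[P3]
t=39-42: P3@Q2 runs 3, rem=0, completes. Q0=[] Q1=[] Q2=[]

Answer: P4,P2,P1,P3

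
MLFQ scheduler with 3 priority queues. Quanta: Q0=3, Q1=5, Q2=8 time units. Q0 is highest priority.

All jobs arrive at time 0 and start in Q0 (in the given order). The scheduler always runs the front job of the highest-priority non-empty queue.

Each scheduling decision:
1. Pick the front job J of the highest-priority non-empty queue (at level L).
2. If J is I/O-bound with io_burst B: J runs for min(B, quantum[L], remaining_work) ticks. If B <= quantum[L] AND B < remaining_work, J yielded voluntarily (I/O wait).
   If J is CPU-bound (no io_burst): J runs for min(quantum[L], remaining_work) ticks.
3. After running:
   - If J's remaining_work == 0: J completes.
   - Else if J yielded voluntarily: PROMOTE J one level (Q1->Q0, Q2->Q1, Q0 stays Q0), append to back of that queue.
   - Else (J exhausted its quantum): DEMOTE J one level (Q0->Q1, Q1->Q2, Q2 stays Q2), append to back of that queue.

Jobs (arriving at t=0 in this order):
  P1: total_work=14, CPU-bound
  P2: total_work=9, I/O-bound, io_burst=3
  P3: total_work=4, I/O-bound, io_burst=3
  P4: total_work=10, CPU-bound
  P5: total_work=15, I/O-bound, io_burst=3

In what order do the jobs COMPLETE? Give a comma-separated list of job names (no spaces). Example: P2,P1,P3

t=0-3: P1@Q0 runs 3, rem=11, quantum used, demote→Q1. Q0=[P2,P3,P4,P5] Q1=[P1] Q2=[]
t=3-6: P2@Q0 runs 3, rem=6, I/O yield, promote→Q0. Q0=[P3,P4,P5,P2] Q1=[P1] Q2=[]
t=6-9: P3@Q0 runs 3, rem=1, I/O yield, promote→Q0. Q0=[P4,P5,P2,P3] Q1=[P1] Q2=[]
t=9-12: P4@Q0 runs 3, rem=7, quantum used, demote→Q1. Q0=[P5,P2,P3] Q1=[P1,P4] Q2=[]
t=12-15: P5@Q0 runs 3, rem=12, I/O yield, promote→Q0. Q0=[P2,P3,P5] Q1=[P1,P4] Q2=[]
t=15-18: P2@Q0 runs 3, rem=3, I/O yield, promote→Q0. Q0=[P3,P5,P2] Q1=[P1,P4] Q2=[]
t=18-19: P3@Q0 runs 1, rem=0, completes. Q0=[P5,P2] Q1=[P1,P4] Q2=[]
t=19-22: P5@Q0 runs 3, rem=9, I/O yield, promote→Q0. Q0=[P2,P5] Q1=[P1,P4] Q2=[]
t=22-25: P2@Q0 runs 3, rem=0, completes. Q0=[P5] Q1=[P1,P4] Q2=[]
t=25-28: P5@Q0 runs 3, rem=6, I/O yield, promote→Q0. Q0=[P5] Q1=[P1,P4] Q2=[]
t=28-31: P5@Q0 runs 3, rem=3, I/O yield, promote→Q0. Q0=[P5] Q1=[P1,P4] Q2=[]
t=31-34: P5@Q0 runs 3, rem=0, completes. Q0=[] Q1=[P1,P4] Q2=[]
t=34-39: P1@Q1 runs 5, rem=6, quantum used, demote→Q2. Q0=[] Q1=[P4] Q2=[P1]
t=39-44: P4@Q1 runs 5, rem=2, quantum used, demote→Q2. Q0=[] Q1=[] Q2=[P1,P4]
t=44-50: P1@Q2 runs 6, rem=0, completes. Q0=[] Q1=[] Q2=[P4]
t=50-52: P4@Q2 runs 2, rem=0, completes. Q0=[] Q1=[] Q2=[]

Answer: P3,P2,P5,P1,P4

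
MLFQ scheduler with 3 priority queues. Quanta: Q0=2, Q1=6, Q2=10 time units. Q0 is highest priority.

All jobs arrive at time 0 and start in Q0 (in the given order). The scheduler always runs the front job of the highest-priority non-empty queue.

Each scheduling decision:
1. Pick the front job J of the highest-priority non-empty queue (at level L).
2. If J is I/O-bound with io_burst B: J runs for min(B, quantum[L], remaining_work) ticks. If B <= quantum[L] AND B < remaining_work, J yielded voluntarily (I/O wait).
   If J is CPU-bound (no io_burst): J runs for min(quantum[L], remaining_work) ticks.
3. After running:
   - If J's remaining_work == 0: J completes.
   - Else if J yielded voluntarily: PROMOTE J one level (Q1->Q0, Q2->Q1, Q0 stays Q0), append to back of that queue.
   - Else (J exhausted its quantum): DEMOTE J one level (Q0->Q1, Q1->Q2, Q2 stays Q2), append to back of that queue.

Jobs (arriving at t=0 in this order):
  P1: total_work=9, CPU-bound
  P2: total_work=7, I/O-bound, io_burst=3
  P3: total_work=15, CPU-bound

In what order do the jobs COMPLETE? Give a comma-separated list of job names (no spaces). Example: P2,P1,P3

Answer: P2,P1,P3

Derivation:
t=0-2: P1@Q0 runs 2, rem=7, quantum used, demote→Q1. Q0=[P2,P3] Q1=[P1] Q2=[]
t=2-4: P2@Q0 runs 2, rem=5, quantum used, demote→Q1. Q0=[P3] Q1=[P1,P2] Q2=[]
t=4-6: P3@Q0 runs 2, rem=13, quantum used, demote→Q1. Q0=[] Q1=[P1,P2,P3] Q2=[]
t=6-12: P1@Q1 runs 6, rem=1, quantum used, demote→Q2. Q0=[] Q1=[P2,P3] Q2=[P1]
t=12-15: P2@Q1 runs 3, rem=2, I/O yield, promote→Q0. Q0=[P2] Q1=[P3] Q2=[P1]
t=15-17: P2@Q0 runs 2, rem=0, completes. Q0=[] Q1=[P3] Q2=[P1]
t=17-23: P3@Q1 runs 6, rem=7, quantum used, demote→Q2. Q0=[] Q1=[] Q2=[P1,P3]
t=23-24: P1@Q2 runs 1, rem=0, completes. Q0=[] Q1=[] Q2=[P3]
t=24-31: P3@Q2 runs 7, rem=0, completes. Q0=[] Q1=[] Q2=[]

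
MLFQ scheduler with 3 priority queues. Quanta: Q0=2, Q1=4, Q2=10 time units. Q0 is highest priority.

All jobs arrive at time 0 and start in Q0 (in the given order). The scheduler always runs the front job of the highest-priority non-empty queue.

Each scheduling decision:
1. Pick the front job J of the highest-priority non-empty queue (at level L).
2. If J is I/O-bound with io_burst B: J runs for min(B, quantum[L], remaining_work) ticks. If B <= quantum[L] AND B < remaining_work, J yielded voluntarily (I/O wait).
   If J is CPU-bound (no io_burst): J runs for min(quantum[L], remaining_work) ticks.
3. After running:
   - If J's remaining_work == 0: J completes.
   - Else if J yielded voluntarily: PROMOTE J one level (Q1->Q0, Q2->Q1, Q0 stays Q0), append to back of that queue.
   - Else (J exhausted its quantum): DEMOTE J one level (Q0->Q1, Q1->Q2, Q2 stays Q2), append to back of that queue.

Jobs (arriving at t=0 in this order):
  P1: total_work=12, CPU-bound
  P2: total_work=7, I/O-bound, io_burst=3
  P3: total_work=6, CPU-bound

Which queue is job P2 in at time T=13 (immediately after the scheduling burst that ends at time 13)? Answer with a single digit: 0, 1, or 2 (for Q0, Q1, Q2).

Answer: 0

Derivation:
t=0-2: P1@Q0 runs 2, rem=10, quantum used, demote→Q1. Q0=[P2,P3] Q1=[P1] Q2=[]
t=2-4: P2@Q0 runs 2, rem=5, quantum used, demote→Q1. Q0=[P3] Q1=[P1,P2] Q2=[]
t=4-6: P3@Q0 runs 2, rem=4, quantum used, demote→Q1. Q0=[] Q1=[P1,P2,P3] Q2=[]
t=6-10: P1@Q1 runs 4, rem=6, quantum used, demote→Q2. Q0=[] Q1=[P2,P3] Q2=[P1]
t=10-13: P2@Q1 runs 3, rem=2, I/O yield, promote→Q0. Q0=[P2] Q1=[P3] Q2=[P1]
t=13-15: P2@Q0 runs 2, rem=0, completes. Q0=[] Q1=[P3] Q2=[P1]
t=15-19: P3@Q1 runs 4, rem=0, completes. Q0=[] Q1=[] Q2=[P1]
t=19-25: P1@Q2 runs 6, rem=0, completes. Q0=[] Q1=[] Q2=[]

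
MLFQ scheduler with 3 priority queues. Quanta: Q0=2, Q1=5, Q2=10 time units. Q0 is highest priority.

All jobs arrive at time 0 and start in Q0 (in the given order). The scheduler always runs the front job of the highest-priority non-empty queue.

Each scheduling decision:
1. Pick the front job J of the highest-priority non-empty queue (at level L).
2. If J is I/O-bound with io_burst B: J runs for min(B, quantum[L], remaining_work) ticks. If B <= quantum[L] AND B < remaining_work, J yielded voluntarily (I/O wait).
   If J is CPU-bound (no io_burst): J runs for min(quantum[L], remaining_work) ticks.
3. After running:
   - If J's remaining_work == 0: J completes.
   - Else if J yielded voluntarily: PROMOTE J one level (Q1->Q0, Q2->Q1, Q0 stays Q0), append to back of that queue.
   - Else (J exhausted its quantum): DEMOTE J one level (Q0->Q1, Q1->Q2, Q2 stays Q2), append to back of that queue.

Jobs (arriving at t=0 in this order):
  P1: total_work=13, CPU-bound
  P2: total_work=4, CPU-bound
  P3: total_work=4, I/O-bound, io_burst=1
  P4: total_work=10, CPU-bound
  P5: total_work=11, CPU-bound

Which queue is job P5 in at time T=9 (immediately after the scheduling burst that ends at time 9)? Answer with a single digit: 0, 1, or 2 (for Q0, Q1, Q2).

Answer: 1

Derivation:
t=0-2: P1@Q0 runs 2, rem=11, quantum used, demote→Q1. Q0=[P2,P3,P4,P5] Q1=[P1] Q2=[]
t=2-4: P2@Q0 runs 2, rem=2, quantum used, demote→Q1. Q0=[P3,P4,P5] Q1=[P1,P2] Q2=[]
t=4-5: P3@Q0 runs 1, rem=3, I/O yield, promote→Q0. Q0=[P4,P5,P3] Q1=[P1,P2] Q2=[]
t=5-7: P4@Q0 runs 2, rem=8, quantum used, demote→Q1. Q0=[P5,P3] Q1=[P1,P2,P4] Q2=[]
t=7-9: P5@Q0 runs 2, rem=9, quantum used, demote→Q1. Q0=[P3] Q1=[P1,P2,P4,P5] Q2=[]
t=9-10: P3@Q0 runs 1, rem=2, I/O yield, promote→Q0. Q0=[P3] Q1=[P1,P2,P4,P5] Q2=[]
t=10-11: P3@Q0 runs 1, rem=1, I/O yield, promote→Q0. Q0=[P3] Q1=[P1,P2,P4,P5] Q2=[]
t=11-12: P3@Q0 runs 1, rem=0, completes. Q0=[] Q1=[P1,P2,P4,P5] Q2=[]
t=12-17: P1@Q1 runs 5, rem=6, quantum used, demote→Q2. Q0=[] Q1=[P2,P4,P5] Q2=[P1]
t=17-19: P2@Q1 runs 2, rem=0, completes. Q0=[] Q1=[P4,P5] Q2=[P1]
t=19-24: P4@Q1 runs 5, rem=3, quantum used, demote→Q2. Q0=[] Q1=[P5] Q2=[P1,P4]
t=24-29: P5@Q1 runs 5, rem=4, quantum used, demote→Q2. Q0=[] Q1=[] Q2=[P1,P4,P5]
t=29-35: P1@Q2 runs 6, rem=0, completes. Q0=[] Q1=[] Q2=[P4,P5]
t=35-38: P4@Q2 runs 3, rem=0, completes. Q0=[] Q1=[] Q2=[P5]
t=38-42: P5@Q2 runs 4, rem=0, completes. Q0=[] Q1=[] Q2=[]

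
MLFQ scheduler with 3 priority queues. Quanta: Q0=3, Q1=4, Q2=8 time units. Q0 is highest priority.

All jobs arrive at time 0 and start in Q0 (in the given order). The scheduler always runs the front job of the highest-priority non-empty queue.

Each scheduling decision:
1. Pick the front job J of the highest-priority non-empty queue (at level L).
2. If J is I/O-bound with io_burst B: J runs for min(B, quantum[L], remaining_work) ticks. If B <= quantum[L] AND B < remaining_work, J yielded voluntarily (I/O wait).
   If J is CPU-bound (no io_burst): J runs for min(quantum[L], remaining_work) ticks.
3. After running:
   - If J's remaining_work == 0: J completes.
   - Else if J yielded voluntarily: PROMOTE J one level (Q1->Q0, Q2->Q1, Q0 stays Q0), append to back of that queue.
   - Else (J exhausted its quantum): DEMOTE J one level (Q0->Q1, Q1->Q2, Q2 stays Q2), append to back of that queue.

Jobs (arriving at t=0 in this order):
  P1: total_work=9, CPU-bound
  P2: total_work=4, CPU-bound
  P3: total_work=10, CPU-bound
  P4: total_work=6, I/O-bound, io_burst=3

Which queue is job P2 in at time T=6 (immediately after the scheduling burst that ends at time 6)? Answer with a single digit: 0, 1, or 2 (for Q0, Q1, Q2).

Answer: 1

Derivation:
t=0-3: P1@Q0 runs 3, rem=6, quantum used, demote→Q1. Q0=[P2,P3,P4] Q1=[P1] Q2=[]
t=3-6: P2@Q0 runs 3, rem=1, quantum used, demote→Q1. Q0=[P3,P4] Q1=[P1,P2] Q2=[]
t=6-9: P3@Q0 runs 3, rem=7, quantum used, demote→Q1. Q0=[P4] Q1=[P1,P2,P3] Q2=[]
t=9-12: P4@Q0 runs 3, rem=3, I/O yield, promote→Q0. Q0=[P4] Q1=[P1,P2,P3] Q2=[]
t=12-15: P4@Q0 runs 3, rem=0, completes. Q0=[] Q1=[P1,P2,P3] Q2=[]
t=15-19: P1@Q1 runs 4, rem=2, quantum used, demote→Q2. Q0=[] Q1=[P2,P3] Q2=[P1]
t=19-20: P2@Q1 runs 1, rem=0, completes. Q0=[] Q1=[P3] Q2=[P1]
t=20-24: P3@Q1 runs 4, rem=3, quantum used, demote→Q2. Q0=[] Q1=[] Q2=[P1,P3]
t=24-26: P1@Q2 runs 2, rem=0, completes. Q0=[] Q1=[] Q2=[P3]
t=26-29: P3@Q2 runs 3, rem=0, completes. Q0=[] Q1=[] Q2=[]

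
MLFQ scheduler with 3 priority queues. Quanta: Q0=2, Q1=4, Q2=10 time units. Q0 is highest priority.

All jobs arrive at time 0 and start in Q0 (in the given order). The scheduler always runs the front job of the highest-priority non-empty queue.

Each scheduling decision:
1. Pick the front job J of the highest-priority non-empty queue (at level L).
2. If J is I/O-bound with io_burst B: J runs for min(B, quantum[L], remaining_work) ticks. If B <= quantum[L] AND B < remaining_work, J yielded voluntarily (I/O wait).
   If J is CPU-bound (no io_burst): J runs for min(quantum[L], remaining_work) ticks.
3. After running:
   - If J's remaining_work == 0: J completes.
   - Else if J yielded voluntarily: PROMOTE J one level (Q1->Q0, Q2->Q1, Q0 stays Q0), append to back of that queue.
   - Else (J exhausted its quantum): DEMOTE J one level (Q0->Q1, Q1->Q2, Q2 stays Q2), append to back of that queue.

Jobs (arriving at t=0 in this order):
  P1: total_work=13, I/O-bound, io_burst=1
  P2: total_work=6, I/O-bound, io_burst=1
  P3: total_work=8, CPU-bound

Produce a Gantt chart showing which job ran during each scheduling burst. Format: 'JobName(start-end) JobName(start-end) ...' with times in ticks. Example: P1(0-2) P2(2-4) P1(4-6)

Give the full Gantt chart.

t=0-1: P1@Q0 runs 1, rem=12, I/O yield, promote→Q0. Q0=[P2,P3,P1] Q1=[] Q2=[]
t=1-2: P2@Q0 runs 1, rem=5, I/O yield, promote→Q0. Q0=[P3,P1,P2] Q1=[] Q2=[]
t=2-4: P3@Q0 runs 2, rem=6, quantum used, demote→Q1. Q0=[P1,P2] Q1=[P3] Q2=[]
t=4-5: P1@Q0 runs 1, rem=11, I/O yield, promote→Q0. Q0=[P2,P1] Q1=[P3] Q2=[]
t=5-6: P2@Q0 runs 1, rem=4, I/O yield, promote→Q0. Q0=[P1,P2] Q1=[P3] Q2=[]
t=6-7: P1@Q0 runs 1, rem=10, I/O yield, promote→Q0. Q0=[P2,P1] Q1=[P3] Q2=[]
t=7-8: P2@Q0 runs 1, rem=3, I/O yield, promote→Q0. Q0=[P1,P2] Q1=[P3] Q2=[]
t=8-9: P1@Q0 runs 1, rem=9, I/O yield, promote→Q0. Q0=[P2,P1] Q1=[P3] Q2=[]
t=9-10: P2@Q0 runs 1, rem=2, I/O yield, promote→Q0. Q0=[P1,P2] Q1=[P3] Q2=[]
t=10-11: P1@Q0 runs 1, rem=8, I/O yield, promote→Q0. Q0=[P2,P1] Q1=[P3] Q2=[]
t=11-12: P2@Q0 runs 1, rem=1, I/O yield, promote→Q0. Q0=[P1,P2] Q1=[P3] Q2=[]
t=12-13: P1@Q0 runs 1, rem=7, I/O yield, promote→Q0. Q0=[P2,P1] Q1=[P3] Q2=[]
t=13-14: P2@Q0 runs 1, rem=0, completes. Q0=[P1] Q1=[P3] Q2=[]
t=14-15: P1@Q0 runs 1, rem=6, I/O yield, promote→Q0. Q0=[P1] Q1=[P3] Q2=[]
t=15-16: P1@Q0 runs 1, rem=5, I/O yield, promote→Q0. Q0=[P1] Q1=[P3] Q2=[]
t=16-17: P1@Q0 runs 1, rem=4, I/O yield, promote→Q0. Q0=[P1] Q1=[P3] Q2=[]
t=17-18: P1@Q0 runs 1, rem=3, I/O yield, promote→Q0. Q0=[P1] Q1=[P3] Q2=[]
t=18-19: P1@Q0 runs 1, rem=2, I/O yield, promote→Q0. Q0=[P1] Q1=[P3] Q2=[]
t=19-20: P1@Q0 runs 1, rem=1, I/O yield, promote→Q0. Q0=[P1] Q1=[P3] Q2=[]
t=20-21: P1@Q0 runs 1, rem=0, completes. Q0=[] Q1=[P3] Q2=[]
t=21-25: P3@Q1 runs 4, rem=2, quantum used, demote→Q2. Q0=[] Q1=[] Q2=[P3]
t=25-27: P3@Q2 runs 2, rem=0, completes. Q0=[] Q1=[] Q2=[]

Answer: P1(0-1) P2(1-2) P3(2-4) P1(4-5) P2(5-6) P1(6-7) P2(7-8) P1(8-9) P2(9-10) P1(10-11) P2(11-12) P1(12-13) P2(13-14) P1(14-15) P1(15-16) P1(16-17) P1(17-18) P1(18-19) P1(19-20) P1(20-21) P3(21-25) P3(25-27)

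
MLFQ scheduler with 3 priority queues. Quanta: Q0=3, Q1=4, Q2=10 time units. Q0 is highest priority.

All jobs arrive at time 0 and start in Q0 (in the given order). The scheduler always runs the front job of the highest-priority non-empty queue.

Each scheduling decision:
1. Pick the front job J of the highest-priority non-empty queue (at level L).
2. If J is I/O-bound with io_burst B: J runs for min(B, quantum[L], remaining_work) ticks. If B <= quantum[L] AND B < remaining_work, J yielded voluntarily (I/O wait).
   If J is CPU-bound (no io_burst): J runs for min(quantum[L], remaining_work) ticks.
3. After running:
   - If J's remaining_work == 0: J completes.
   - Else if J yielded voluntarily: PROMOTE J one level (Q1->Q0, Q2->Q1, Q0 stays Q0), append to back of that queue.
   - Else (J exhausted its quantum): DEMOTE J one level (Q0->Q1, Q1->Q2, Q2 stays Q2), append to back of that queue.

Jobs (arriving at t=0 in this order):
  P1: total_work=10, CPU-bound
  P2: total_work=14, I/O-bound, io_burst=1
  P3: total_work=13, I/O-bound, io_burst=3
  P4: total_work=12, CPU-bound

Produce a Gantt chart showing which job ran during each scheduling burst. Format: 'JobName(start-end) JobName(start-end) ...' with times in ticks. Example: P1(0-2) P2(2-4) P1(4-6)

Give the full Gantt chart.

Answer: P1(0-3) P2(3-4) P3(4-7) P4(7-10) P2(10-11) P3(11-14) P2(14-15) P3(15-18) P2(18-19) P3(19-22) P2(22-23) P3(23-24) P2(24-25) P2(25-26) P2(26-27) P2(27-28) P2(28-29) P2(29-30) P2(30-31) P2(31-32) P2(32-33) P1(33-37) P4(37-41) P1(41-44) P4(44-49)

Derivation:
t=0-3: P1@Q0 runs 3, rem=7, quantum used, demote→Q1. Q0=[P2,P3,P4] Q1=[P1] Q2=[]
t=3-4: P2@Q0 runs 1, rem=13, I/O yield, promote→Q0. Q0=[P3,P4,P2] Q1=[P1] Q2=[]
t=4-7: P3@Q0 runs 3, rem=10, I/O yield, promote→Q0. Q0=[P4,P2,P3] Q1=[P1] Q2=[]
t=7-10: P4@Q0 runs 3, rem=9, quantum used, demote→Q1. Q0=[P2,P3] Q1=[P1,P4] Q2=[]
t=10-11: P2@Q0 runs 1, rem=12, I/O yield, promote→Q0. Q0=[P3,P2] Q1=[P1,P4] Q2=[]
t=11-14: P3@Q0 runs 3, rem=7, I/O yield, promote→Q0. Q0=[P2,P3] Q1=[P1,P4] Q2=[]
t=14-15: P2@Q0 runs 1, rem=11, I/O yield, promote→Q0. Q0=[P3,P2] Q1=[P1,P4] Q2=[]
t=15-18: P3@Q0 runs 3, rem=4, I/O yield, promote→Q0. Q0=[P2,P3] Q1=[P1,P4] Q2=[]
t=18-19: P2@Q0 runs 1, rem=10, I/O yield, promote→Q0. Q0=[P3,P2] Q1=[P1,P4] Q2=[]
t=19-22: P3@Q0 runs 3, rem=1, I/O yield, promote→Q0. Q0=[P2,P3] Q1=[P1,P4] Q2=[]
t=22-23: P2@Q0 runs 1, rem=9, I/O yield, promote→Q0. Q0=[P3,P2] Q1=[P1,P4] Q2=[]
t=23-24: P3@Q0 runs 1, rem=0, completes. Q0=[P2] Q1=[P1,P4] Q2=[]
t=24-25: P2@Q0 runs 1, rem=8, I/O yield, promote→Q0. Q0=[P2] Q1=[P1,P4] Q2=[]
t=25-26: P2@Q0 runs 1, rem=7, I/O yield, promote→Q0. Q0=[P2] Q1=[P1,P4] Q2=[]
t=26-27: P2@Q0 runs 1, rem=6, I/O yield, promote→Q0. Q0=[P2] Q1=[P1,P4] Q2=[]
t=27-28: P2@Q0 runs 1, rem=5, I/O yield, promote→Q0. Q0=[P2] Q1=[P1,P4] Q2=[]
t=28-29: P2@Q0 runs 1, rem=4, I/O yield, promote→Q0. Q0=[P2] Q1=[P1,P4] Q2=[]
t=29-30: P2@Q0 runs 1, rem=3, I/O yield, promote→Q0. Q0=[P2] Q1=[P1,P4] Q2=[]
t=30-31: P2@Q0 runs 1, rem=2, I/O yield, promote→Q0. Q0=[P2] Q1=[P1,P4] Q2=[]
t=31-32: P2@Q0 runs 1, rem=1, I/O yield, promote→Q0. Q0=[P2] Q1=[P1,P4] Q2=[]
t=32-33: P2@Q0 runs 1, rem=0, completes. Q0=[] Q1=[P1,P4] Q2=[]
t=33-37: P1@Q1 runs 4, rem=3, quantum used, demote→Q2. Q0=[] Q1=[P4] Q2=[P1]
t=37-41: P4@Q1 runs 4, rem=5, quantum used, demote→Q2. Q0=[] Q1=[] Q2=[P1,P4]
t=41-44: P1@Q2 runs 3, rem=0, completes. Q0=[] Q1=[] Q2=[P4]
t=44-49: P4@Q2 runs 5, rem=0, completes. Q0=[] Q1=[] Q2=[]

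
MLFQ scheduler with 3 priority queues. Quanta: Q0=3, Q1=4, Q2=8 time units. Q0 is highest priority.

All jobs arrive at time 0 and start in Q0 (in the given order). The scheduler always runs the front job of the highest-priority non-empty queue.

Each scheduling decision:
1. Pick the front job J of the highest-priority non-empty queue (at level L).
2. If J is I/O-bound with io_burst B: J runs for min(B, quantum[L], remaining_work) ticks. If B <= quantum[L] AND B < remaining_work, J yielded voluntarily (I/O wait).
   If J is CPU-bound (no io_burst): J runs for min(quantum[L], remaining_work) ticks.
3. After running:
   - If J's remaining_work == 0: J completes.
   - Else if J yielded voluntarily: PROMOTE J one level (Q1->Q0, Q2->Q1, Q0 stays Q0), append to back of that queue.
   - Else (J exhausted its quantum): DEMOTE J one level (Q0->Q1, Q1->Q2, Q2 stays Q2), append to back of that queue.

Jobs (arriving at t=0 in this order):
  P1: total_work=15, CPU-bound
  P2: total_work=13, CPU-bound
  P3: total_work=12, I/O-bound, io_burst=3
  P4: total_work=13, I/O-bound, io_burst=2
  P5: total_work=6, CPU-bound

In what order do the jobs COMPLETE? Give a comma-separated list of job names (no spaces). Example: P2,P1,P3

t=0-3: P1@Q0 runs 3, rem=12, quantum used, demote→Q1. Q0=[P2,P3,P4,P5] Q1=[P1] Q2=[]
t=3-6: P2@Q0 runs 3, rem=10, quantum used, demote→Q1. Q0=[P3,P4,P5] Q1=[P1,P2] Q2=[]
t=6-9: P3@Q0 runs 3, rem=9, I/O yield, promote→Q0. Q0=[P4,P5,P3] Q1=[P1,P2] Q2=[]
t=9-11: P4@Q0 runs 2, rem=11, I/O yield, promote→Q0. Q0=[P5,P3,P4] Q1=[P1,P2] Q2=[]
t=11-14: P5@Q0 runs 3, rem=3, quantum used, demote→Q1. Q0=[P3,P4] Q1=[P1,P2,P5] Q2=[]
t=14-17: P3@Q0 runs 3, rem=6, I/O yield, promote→Q0. Q0=[P4,P3] Q1=[P1,P2,P5] Q2=[]
t=17-19: P4@Q0 runs 2, rem=9, I/O yield, promote→Q0. Q0=[P3,P4] Q1=[P1,P2,P5] Q2=[]
t=19-22: P3@Q0 runs 3, rem=3, I/O yield, promote→Q0. Q0=[P4,P3] Q1=[P1,P2,P5] Q2=[]
t=22-24: P4@Q0 runs 2, rem=7, I/O yield, promote→Q0. Q0=[P3,P4] Q1=[P1,P2,P5] Q2=[]
t=24-27: P3@Q0 runs 3, rem=0, completes. Q0=[P4] Q1=[P1,P2,P5] Q2=[]
t=27-29: P4@Q0 runs 2, rem=5, I/O yield, promote→Q0. Q0=[P4] Q1=[P1,P2,P5] Q2=[]
t=29-31: P4@Q0 runs 2, rem=3, I/O yield, promote→Q0. Q0=[P4] Q1=[P1,P2,P5] Q2=[]
t=31-33: P4@Q0 runs 2, rem=1, I/O yield, promote→Q0. Q0=[P4] Q1=[P1,P2,P5] Q2=[]
t=33-34: P4@Q0 runs 1, rem=0, completes. Q0=[] Q1=[P1,P2,P5] Q2=[]
t=34-38: P1@Q1 runs 4, rem=8, quantum used, demote→Q2. Q0=[] Q1=[P2,P5] Q2=[P1]
t=38-42: P2@Q1 runs 4, rem=6, quantum used, demote→Q2. Q0=[] Q1=[P5] Q2=[P1,P2]
t=42-45: P5@Q1 runs 3, rem=0, completes. Q0=[] Q1=[] Q2=[P1,P2]
t=45-53: P1@Q2 runs 8, rem=0, completes. Q0=[] Q1=[] Q2=[P2]
t=53-59: P2@Q2 runs 6, rem=0, completes. Q0=[] Q1=[] Q2=[]

Answer: P3,P4,P5,P1,P2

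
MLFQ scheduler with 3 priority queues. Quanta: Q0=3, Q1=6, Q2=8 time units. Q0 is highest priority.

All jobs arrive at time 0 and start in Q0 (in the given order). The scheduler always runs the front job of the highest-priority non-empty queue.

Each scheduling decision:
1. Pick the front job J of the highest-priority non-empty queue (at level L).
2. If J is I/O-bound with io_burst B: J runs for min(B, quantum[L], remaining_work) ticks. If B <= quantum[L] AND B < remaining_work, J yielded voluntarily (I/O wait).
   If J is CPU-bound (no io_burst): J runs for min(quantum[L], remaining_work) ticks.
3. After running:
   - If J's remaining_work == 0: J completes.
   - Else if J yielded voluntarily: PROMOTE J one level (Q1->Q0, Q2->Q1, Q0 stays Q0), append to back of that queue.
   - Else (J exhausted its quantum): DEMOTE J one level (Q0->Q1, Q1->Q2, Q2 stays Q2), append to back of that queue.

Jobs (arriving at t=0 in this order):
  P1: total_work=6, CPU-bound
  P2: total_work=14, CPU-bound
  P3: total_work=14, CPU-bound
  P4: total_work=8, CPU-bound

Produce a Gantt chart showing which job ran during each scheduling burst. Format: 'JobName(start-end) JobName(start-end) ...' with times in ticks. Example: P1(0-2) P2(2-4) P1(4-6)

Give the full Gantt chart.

Answer: P1(0-3) P2(3-6) P3(6-9) P4(9-12) P1(12-15) P2(15-21) P3(21-27) P4(27-32) P2(32-37) P3(37-42)

Derivation:
t=0-3: P1@Q0 runs 3, rem=3, quantum used, demote→Q1. Q0=[P2,P3,P4] Q1=[P1] Q2=[]
t=3-6: P2@Q0 runs 3, rem=11, quantum used, demote→Q1. Q0=[P3,P4] Q1=[P1,P2] Q2=[]
t=6-9: P3@Q0 runs 3, rem=11, quantum used, demote→Q1. Q0=[P4] Q1=[P1,P2,P3] Q2=[]
t=9-12: P4@Q0 runs 3, rem=5, quantum used, demote→Q1. Q0=[] Q1=[P1,P2,P3,P4] Q2=[]
t=12-15: P1@Q1 runs 3, rem=0, completes. Q0=[] Q1=[P2,P3,P4] Q2=[]
t=15-21: P2@Q1 runs 6, rem=5, quantum used, demote→Q2. Q0=[] Q1=[P3,P4] Q2=[P2]
t=21-27: P3@Q1 runs 6, rem=5, quantum used, demote→Q2. Q0=[] Q1=[P4] Q2=[P2,P3]
t=27-32: P4@Q1 runs 5, rem=0, completes. Q0=[] Q1=[] Q2=[P2,P3]
t=32-37: P2@Q2 runs 5, rem=0, completes. Q0=[] Q1=[] Q2=[P3]
t=37-42: P3@Q2 runs 5, rem=0, completes. Q0=[] Q1=[] Q2=[]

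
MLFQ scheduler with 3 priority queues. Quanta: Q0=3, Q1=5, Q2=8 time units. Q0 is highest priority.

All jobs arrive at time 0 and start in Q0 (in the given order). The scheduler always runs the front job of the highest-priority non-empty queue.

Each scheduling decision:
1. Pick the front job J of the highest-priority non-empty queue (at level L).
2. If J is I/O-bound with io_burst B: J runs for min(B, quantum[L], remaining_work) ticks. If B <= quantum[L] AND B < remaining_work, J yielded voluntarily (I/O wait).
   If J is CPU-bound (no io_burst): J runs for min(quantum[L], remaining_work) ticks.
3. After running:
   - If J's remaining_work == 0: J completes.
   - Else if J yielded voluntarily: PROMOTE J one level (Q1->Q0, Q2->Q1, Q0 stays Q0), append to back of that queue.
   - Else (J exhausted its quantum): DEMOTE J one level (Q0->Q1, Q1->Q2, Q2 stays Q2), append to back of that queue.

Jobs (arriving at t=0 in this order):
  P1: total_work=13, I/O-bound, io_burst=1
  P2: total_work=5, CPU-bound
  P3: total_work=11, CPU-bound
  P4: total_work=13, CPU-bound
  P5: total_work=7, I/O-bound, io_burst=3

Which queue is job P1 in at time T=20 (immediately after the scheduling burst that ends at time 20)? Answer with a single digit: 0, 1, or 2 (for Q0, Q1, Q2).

t=0-1: P1@Q0 runs 1, rem=12, I/O yield, promote→Q0. Q0=[P2,P3,P4,P5,P1] Q1=[] Q2=[]
t=1-4: P2@Q0 runs 3, rem=2, quantum used, demote→Q1. Q0=[P3,P4,P5,P1] Q1=[P2] Q2=[]
t=4-7: P3@Q0 runs 3, rem=8, quantum used, demote→Q1. Q0=[P4,P5,P1] Q1=[P2,P3] Q2=[]
t=7-10: P4@Q0 runs 3, rem=10, quantum used, demote→Q1. Q0=[P5,P1] Q1=[P2,P3,P4] Q2=[]
t=10-13: P5@Q0 runs 3, rem=4, I/O yield, promote→Q0. Q0=[P1,P5] Q1=[P2,P3,P4] Q2=[]
t=13-14: P1@Q0 runs 1, rem=11, I/O yield, promote→Q0. Q0=[P5,P1] Q1=[P2,P3,P4] Q2=[]
t=14-17: P5@Q0 runs 3, rem=1, I/O yield, promote→Q0. Q0=[P1,P5] Q1=[P2,P3,P4] Q2=[]
t=17-18: P1@Q0 runs 1, rem=10, I/O yield, promote→Q0. Q0=[P5,P1] Q1=[P2,P3,P4] Q2=[]
t=18-19: P5@Q0 runs 1, rem=0, completes. Q0=[P1] Q1=[P2,P3,P4] Q2=[]
t=19-20: P1@Q0 runs 1, rem=9, I/O yield, promote→Q0. Q0=[P1] Q1=[P2,P3,P4] Q2=[]
t=20-21: P1@Q0 runs 1, rem=8, I/O yield, promote→Q0. Q0=[P1] Q1=[P2,P3,P4] Q2=[]
t=21-22: P1@Q0 runs 1, rem=7, I/O yield, promote→Q0. Q0=[P1] Q1=[P2,P3,P4] Q2=[]
t=22-23: P1@Q0 runs 1, rem=6, I/O yield, promote→Q0. Q0=[P1] Q1=[P2,P3,P4] Q2=[]
t=23-24: P1@Q0 runs 1, rem=5, I/O yield, promote→Q0. Q0=[P1] Q1=[P2,P3,P4] Q2=[]
t=24-25: P1@Q0 runs 1, rem=4, I/O yield, promote→Q0. Q0=[P1] Q1=[P2,P3,P4] Q2=[]
t=25-26: P1@Q0 runs 1, rem=3, I/O yield, promote→Q0. Q0=[P1] Q1=[P2,P3,P4] Q2=[]
t=26-27: P1@Q0 runs 1, rem=2, I/O yield, promote→Q0. Q0=[P1] Q1=[P2,P3,P4] Q2=[]
t=27-28: P1@Q0 runs 1, rem=1, I/O yield, promote→Q0. Q0=[P1] Q1=[P2,P3,P4] Q2=[]
t=28-29: P1@Q0 runs 1, rem=0, completes. Q0=[] Q1=[P2,P3,P4] Q2=[]
t=29-31: P2@Q1 runs 2, rem=0, completes. Q0=[] Q1=[P3,P4] Q2=[]
t=31-36: P3@Q1 runs 5, rem=3, quantum used, demote→Q2. Q0=[] Q1=[P4] Q2=[P3]
t=36-41: P4@Q1 runs 5, rem=5, quantum used, demote→Q2. Q0=[] Q1=[] Q2=[P3,P4]
t=41-44: P3@Q2 runs 3, rem=0, completes. Q0=[] Q1=[] Q2=[P4]
t=44-49: P4@Q2 runs 5, rem=0, completes. Q0=[] Q1=[] Q2=[]

Answer: 0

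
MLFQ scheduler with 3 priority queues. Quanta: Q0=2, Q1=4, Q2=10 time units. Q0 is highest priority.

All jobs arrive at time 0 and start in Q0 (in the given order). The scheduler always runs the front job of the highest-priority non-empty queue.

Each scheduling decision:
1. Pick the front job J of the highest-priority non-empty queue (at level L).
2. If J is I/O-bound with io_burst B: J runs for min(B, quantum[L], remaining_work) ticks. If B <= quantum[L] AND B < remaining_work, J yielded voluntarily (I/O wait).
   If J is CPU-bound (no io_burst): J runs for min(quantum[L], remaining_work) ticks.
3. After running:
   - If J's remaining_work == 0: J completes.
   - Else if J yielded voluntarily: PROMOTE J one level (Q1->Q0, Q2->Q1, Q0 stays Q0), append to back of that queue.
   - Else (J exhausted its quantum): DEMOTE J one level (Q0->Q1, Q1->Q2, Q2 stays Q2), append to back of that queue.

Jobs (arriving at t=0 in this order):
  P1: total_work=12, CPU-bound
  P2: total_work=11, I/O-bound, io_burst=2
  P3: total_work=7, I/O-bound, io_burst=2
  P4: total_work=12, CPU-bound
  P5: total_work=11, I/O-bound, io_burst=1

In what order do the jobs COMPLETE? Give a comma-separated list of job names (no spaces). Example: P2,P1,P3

Answer: P3,P2,P5,P1,P4

Derivation:
t=0-2: P1@Q0 runs 2, rem=10, quantum used, demote→Q1. Q0=[P2,P3,P4,P5] Q1=[P1] Q2=[]
t=2-4: P2@Q0 runs 2, rem=9, I/O yield, promote→Q0. Q0=[P3,P4,P5,P2] Q1=[P1] Q2=[]
t=4-6: P3@Q0 runs 2, rem=5, I/O yield, promote→Q0. Q0=[P4,P5,P2,P3] Q1=[P1] Q2=[]
t=6-8: P4@Q0 runs 2, rem=10, quantum used, demote→Q1. Q0=[P5,P2,P3] Q1=[P1,P4] Q2=[]
t=8-9: P5@Q0 runs 1, rem=10, I/O yield, promote→Q0. Q0=[P2,P3,P5] Q1=[P1,P4] Q2=[]
t=9-11: P2@Q0 runs 2, rem=7, I/O yield, promote→Q0. Q0=[P3,P5,P2] Q1=[P1,P4] Q2=[]
t=11-13: P3@Q0 runs 2, rem=3, I/O yield, promote→Q0. Q0=[P5,P2,P3] Q1=[P1,P4] Q2=[]
t=13-14: P5@Q0 runs 1, rem=9, I/O yield, promote→Q0. Q0=[P2,P3,P5] Q1=[P1,P4] Q2=[]
t=14-16: P2@Q0 runs 2, rem=5, I/O yield, promote→Q0. Q0=[P3,P5,P2] Q1=[P1,P4] Q2=[]
t=16-18: P3@Q0 runs 2, rem=1, I/O yield, promote→Q0. Q0=[P5,P2,P3] Q1=[P1,P4] Q2=[]
t=18-19: P5@Q0 runs 1, rem=8, I/O yield, promote→Q0. Q0=[P2,P3,P5] Q1=[P1,P4] Q2=[]
t=19-21: P2@Q0 runs 2, rem=3, I/O yield, promote→Q0. Q0=[P3,P5,P2] Q1=[P1,P4] Q2=[]
t=21-22: P3@Q0 runs 1, rem=0, completes. Q0=[P5,P2] Q1=[P1,P4] Q2=[]
t=22-23: P5@Q0 runs 1, rem=7, I/O yield, promote→Q0. Q0=[P2,P5] Q1=[P1,P4] Q2=[]
t=23-25: P2@Q0 runs 2, rem=1, I/O yield, promote→Q0. Q0=[P5,P2] Q1=[P1,P4] Q2=[]
t=25-26: P5@Q0 runs 1, rem=6, I/O yield, promote→Q0. Q0=[P2,P5] Q1=[P1,P4] Q2=[]
t=26-27: P2@Q0 runs 1, rem=0, completes. Q0=[P5] Q1=[P1,P4] Q2=[]
t=27-28: P5@Q0 runs 1, rem=5, I/O yield, promote→Q0. Q0=[P5] Q1=[P1,P4] Q2=[]
t=28-29: P5@Q0 runs 1, rem=4, I/O yield, promote→Q0. Q0=[P5] Q1=[P1,P4] Q2=[]
t=29-30: P5@Q0 runs 1, rem=3, I/O yield, promote→Q0. Q0=[P5] Q1=[P1,P4] Q2=[]
t=30-31: P5@Q0 runs 1, rem=2, I/O yield, promote→Q0. Q0=[P5] Q1=[P1,P4] Q2=[]
t=31-32: P5@Q0 runs 1, rem=1, I/O yield, promote→Q0. Q0=[P5] Q1=[P1,P4] Q2=[]
t=32-33: P5@Q0 runs 1, rem=0, completes. Q0=[] Q1=[P1,P4] Q2=[]
t=33-37: P1@Q1 runs 4, rem=6, quantum used, demote→Q2. Q0=[] Q1=[P4] Q2=[P1]
t=37-41: P4@Q1 runs 4, rem=6, quantum used, demote→Q2. Q0=[] Q1=[] Q2=[P1,P4]
t=41-47: P1@Q2 runs 6, rem=0, completes. Q0=[] Q1=[] Q2=[P4]
t=47-53: P4@Q2 runs 6, rem=0, completes. Q0=[] Q1=[] Q2=[]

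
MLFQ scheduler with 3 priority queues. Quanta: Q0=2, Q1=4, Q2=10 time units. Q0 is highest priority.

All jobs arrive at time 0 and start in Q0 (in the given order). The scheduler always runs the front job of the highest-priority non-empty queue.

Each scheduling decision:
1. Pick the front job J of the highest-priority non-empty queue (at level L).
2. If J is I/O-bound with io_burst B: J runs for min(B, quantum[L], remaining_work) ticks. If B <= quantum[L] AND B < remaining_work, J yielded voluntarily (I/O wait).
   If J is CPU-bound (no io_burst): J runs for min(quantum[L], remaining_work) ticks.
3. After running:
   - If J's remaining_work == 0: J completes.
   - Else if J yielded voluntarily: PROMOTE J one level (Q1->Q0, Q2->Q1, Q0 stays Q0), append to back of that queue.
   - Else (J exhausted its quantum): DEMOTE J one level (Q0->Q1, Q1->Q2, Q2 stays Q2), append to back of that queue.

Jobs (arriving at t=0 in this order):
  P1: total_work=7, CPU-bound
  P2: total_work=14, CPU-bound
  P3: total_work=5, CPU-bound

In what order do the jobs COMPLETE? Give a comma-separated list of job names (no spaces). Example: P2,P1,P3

Answer: P3,P1,P2

Derivation:
t=0-2: P1@Q0 runs 2, rem=5, quantum used, demote→Q1. Q0=[P2,P3] Q1=[P1] Q2=[]
t=2-4: P2@Q0 runs 2, rem=12, quantum used, demote→Q1. Q0=[P3] Q1=[P1,P2] Q2=[]
t=4-6: P3@Q0 runs 2, rem=3, quantum used, demote→Q1. Q0=[] Q1=[P1,P2,P3] Q2=[]
t=6-10: P1@Q1 runs 4, rem=1, quantum used, demote→Q2. Q0=[] Q1=[P2,P3] Q2=[P1]
t=10-14: P2@Q1 runs 4, rem=8, quantum used, demote→Q2. Q0=[] Q1=[P3] Q2=[P1,P2]
t=14-17: P3@Q1 runs 3, rem=0, completes. Q0=[] Q1=[] Q2=[P1,P2]
t=17-18: P1@Q2 runs 1, rem=0, completes. Q0=[] Q1=[] Q2=[P2]
t=18-26: P2@Q2 runs 8, rem=0, completes. Q0=[] Q1=[] Q2=[]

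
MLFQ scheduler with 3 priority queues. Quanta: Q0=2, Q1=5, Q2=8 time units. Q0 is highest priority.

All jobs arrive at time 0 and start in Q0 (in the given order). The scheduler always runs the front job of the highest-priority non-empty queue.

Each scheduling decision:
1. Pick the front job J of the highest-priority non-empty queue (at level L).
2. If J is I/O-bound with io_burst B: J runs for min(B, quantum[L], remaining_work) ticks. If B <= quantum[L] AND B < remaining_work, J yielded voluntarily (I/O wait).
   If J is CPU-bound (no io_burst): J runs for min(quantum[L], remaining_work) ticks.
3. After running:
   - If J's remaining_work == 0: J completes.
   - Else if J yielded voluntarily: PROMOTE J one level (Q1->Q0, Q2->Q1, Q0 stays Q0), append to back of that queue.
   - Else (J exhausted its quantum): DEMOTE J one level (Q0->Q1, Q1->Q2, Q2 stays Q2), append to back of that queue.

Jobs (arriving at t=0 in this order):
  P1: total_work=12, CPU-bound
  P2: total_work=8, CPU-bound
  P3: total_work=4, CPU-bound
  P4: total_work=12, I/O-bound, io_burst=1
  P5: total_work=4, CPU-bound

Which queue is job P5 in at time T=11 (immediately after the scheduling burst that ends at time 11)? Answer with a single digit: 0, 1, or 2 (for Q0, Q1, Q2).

Answer: 1

Derivation:
t=0-2: P1@Q0 runs 2, rem=10, quantum used, demote→Q1. Q0=[P2,P3,P4,P5] Q1=[P1] Q2=[]
t=2-4: P2@Q0 runs 2, rem=6, quantum used, demote→Q1. Q0=[P3,P4,P5] Q1=[P1,P2] Q2=[]
t=4-6: P3@Q0 runs 2, rem=2, quantum used, demote→Q1. Q0=[P4,P5] Q1=[P1,P2,P3] Q2=[]
t=6-7: P4@Q0 runs 1, rem=11, I/O yield, promote→Q0. Q0=[P5,P4] Q1=[P1,P2,P3] Q2=[]
t=7-9: P5@Q0 runs 2, rem=2, quantum used, demote→Q1. Q0=[P4] Q1=[P1,P2,P3,P5] Q2=[]
t=9-10: P4@Q0 runs 1, rem=10, I/O yield, promote→Q0. Q0=[P4] Q1=[P1,P2,P3,P5] Q2=[]
t=10-11: P4@Q0 runs 1, rem=9, I/O yield, promote→Q0. Q0=[P4] Q1=[P1,P2,P3,P5] Q2=[]
t=11-12: P4@Q0 runs 1, rem=8, I/O yield, promote→Q0. Q0=[P4] Q1=[P1,P2,P3,P5] Q2=[]
t=12-13: P4@Q0 runs 1, rem=7, I/O yield, promote→Q0. Q0=[P4] Q1=[P1,P2,P3,P5] Q2=[]
t=13-14: P4@Q0 runs 1, rem=6, I/O yield, promote→Q0. Q0=[P4] Q1=[P1,P2,P3,P5] Q2=[]
t=14-15: P4@Q0 runs 1, rem=5, I/O yield, promote→Q0. Q0=[P4] Q1=[P1,P2,P3,P5] Q2=[]
t=15-16: P4@Q0 runs 1, rem=4, I/O yield, promote→Q0. Q0=[P4] Q1=[P1,P2,P3,P5] Q2=[]
t=16-17: P4@Q0 runs 1, rem=3, I/O yield, promote→Q0. Q0=[P4] Q1=[P1,P2,P3,P5] Q2=[]
t=17-18: P4@Q0 runs 1, rem=2, I/O yield, promote→Q0. Q0=[P4] Q1=[P1,P2,P3,P5] Q2=[]
t=18-19: P4@Q0 runs 1, rem=1, I/O yield, promote→Q0. Q0=[P4] Q1=[P1,P2,P3,P5] Q2=[]
t=19-20: P4@Q0 runs 1, rem=0, completes. Q0=[] Q1=[P1,P2,P3,P5] Q2=[]
t=20-25: P1@Q1 runs 5, rem=5, quantum used, demote→Q2. Q0=[] Q1=[P2,P3,P5] Q2=[P1]
t=25-30: P2@Q1 runs 5, rem=1, quantum used, demote→Q2. Q0=[] Q1=[P3,P5] Q2=[P1,P2]
t=30-32: P3@Q1 runs 2, rem=0, completes. Q0=[] Q1=[P5] Q2=[P1,P2]
t=32-34: P5@Q1 runs 2, rem=0, completes. Q0=[] Q1=[] Q2=[P1,P2]
t=34-39: P1@Q2 runs 5, rem=0, completes. Q0=[] Q1=[] Q2=[P2]
t=39-40: P2@Q2 runs 1, rem=0, completes. Q0=[] Q1=[] Q2=[]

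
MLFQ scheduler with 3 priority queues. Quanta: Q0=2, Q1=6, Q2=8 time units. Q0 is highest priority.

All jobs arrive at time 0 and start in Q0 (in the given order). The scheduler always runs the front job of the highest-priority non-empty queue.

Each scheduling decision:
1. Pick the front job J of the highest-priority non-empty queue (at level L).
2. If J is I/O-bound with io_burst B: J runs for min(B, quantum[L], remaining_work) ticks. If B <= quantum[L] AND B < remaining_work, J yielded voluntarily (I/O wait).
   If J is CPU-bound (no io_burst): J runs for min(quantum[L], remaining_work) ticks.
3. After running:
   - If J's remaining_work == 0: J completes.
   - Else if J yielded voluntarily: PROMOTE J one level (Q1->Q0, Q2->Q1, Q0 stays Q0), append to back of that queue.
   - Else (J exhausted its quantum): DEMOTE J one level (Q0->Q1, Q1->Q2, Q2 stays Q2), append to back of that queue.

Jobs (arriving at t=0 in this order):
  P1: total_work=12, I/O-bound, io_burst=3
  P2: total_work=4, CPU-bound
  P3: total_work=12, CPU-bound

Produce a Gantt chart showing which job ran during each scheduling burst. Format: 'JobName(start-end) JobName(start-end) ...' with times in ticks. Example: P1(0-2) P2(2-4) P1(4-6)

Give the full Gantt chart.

t=0-2: P1@Q0 runs 2, rem=10, quantum used, demote→Q1. Q0=[P2,P3] Q1=[P1] Q2=[]
t=2-4: P2@Q0 runs 2, rem=2, quantum used, demote→Q1. Q0=[P3] Q1=[P1,P2] Q2=[]
t=4-6: P3@Q0 runs 2, rem=10, quantum used, demote→Q1. Q0=[] Q1=[P1,P2,P3] Q2=[]
t=6-9: P1@Q1 runs 3, rem=7, I/O yield, promote→Q0. Q0=[P1] Q1=[P2,P3] Q2=[]
t=9-11: P1@Q0 runs 2, rem=5, quantum used, demote→Q1. Q0=[] Q1=[P2,P3,P1] Q2=[]
t=11-13: P2@Q1 runs 2, rem=0, completes. Q0=[] Q1=[P3,P1] Q2=[]
t=13-19: P3@Q1 runs 6, rem=4, quantum used, demote→Q2. Q0=[] Q1=[P1] Q2=[P3]
t=19-22: P1@Q1 runs 3, rem=2, I/O yield, promote→Q0. Q0=[P1] Q1=[] Q2=[P3]
t=22-24: P1@Q0 runs 2, rem=0, completes. Q0=[] Q1=[] Q2=[P3]
t=24-28: P3@Q2 runs 4, rem=0, completes. Q0=[] Q1=[] Q2=[]

Answer: P1(0-2) P2(2-4) P3(4-6) P1(6-9) P1(9-11) P2(11-13) P3(13-19) P1(19-22) P1(22-24) P3(24-28)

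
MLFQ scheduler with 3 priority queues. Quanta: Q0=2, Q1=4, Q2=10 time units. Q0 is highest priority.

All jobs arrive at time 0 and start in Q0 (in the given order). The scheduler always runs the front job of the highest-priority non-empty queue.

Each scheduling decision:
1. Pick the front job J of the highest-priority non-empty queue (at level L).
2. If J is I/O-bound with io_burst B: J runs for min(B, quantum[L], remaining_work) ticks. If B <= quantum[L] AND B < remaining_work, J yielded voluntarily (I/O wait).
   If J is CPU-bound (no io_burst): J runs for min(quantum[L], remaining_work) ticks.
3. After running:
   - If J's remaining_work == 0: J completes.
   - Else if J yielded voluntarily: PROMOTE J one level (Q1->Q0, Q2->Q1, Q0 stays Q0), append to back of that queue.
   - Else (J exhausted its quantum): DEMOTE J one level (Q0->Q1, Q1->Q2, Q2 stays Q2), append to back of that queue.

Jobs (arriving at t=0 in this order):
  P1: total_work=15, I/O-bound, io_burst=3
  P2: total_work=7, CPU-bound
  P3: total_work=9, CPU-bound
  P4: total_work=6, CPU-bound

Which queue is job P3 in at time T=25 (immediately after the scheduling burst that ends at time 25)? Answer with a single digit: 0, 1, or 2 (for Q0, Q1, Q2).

Answer: 2

Derivation:
t=0-2: P1@Q0 runs 2, rem=13, quantum used, demote→Q1. Q0=[P2,P3,P4] Q1=[P1] Q2=[]
t=2-4: P2@Q0 runs 2, rem=5, quantum used, demote→Q1. Q0=[P3,P4] Q1=[P1,P2] Q2=[]
t=4-6: P3@Q0 runs 2, rem=7, quantum used, demote→Q1. Q0=[P4] Q1=[P1,P2,P3] Q2=[]
t=6-8: P4@Q0 runs 2, rem=4, quantum used, demote→Q1. Q0=[] Q1=[P1,P2,P3,P4] Q2=[]
t=8-11: P1@Q1 runs 3, rem=10, I/O yield, promote→Q0. Q0=[P1] Q1=[P2,P3,P4] Q2=[]
t=11-13: P1@Q0 runs 2, rem=8, quantum used, demote→Q1. Q0=[] Q1=[P2,P3,P4,P1] Q2=[]
t=13-17: P2@Q1 runs 4, rem=1, quantum used, demote→Q2. Q0=[] Q1=[P3,P4,P1] Q2=[P2]
t=17-21: P3@Q1 runs 4, rem=3, quantum used, demote→Q2. Q0=[] Q1=[P4,P1] Q2=[P2,P3]
t=21-25: P4@Q1 runs 4, rem=0, completes. Q0=[] Q1=[P1] Q2=[P2,P3]
t=25-28: P1@Q1 runs 3, rem=5, I/O yield, promote→Q0. Q0=[P1] Q1=[] Q2=[P2,P3]
t=28-30: P1@Q0 runs 2, rem=3, quantum used, demote→Q1. Q0=[] Q1=[P1] Q2=[P2,P3]
t=30-33: P1@Q1 runs 3, rem=0, completes. Q0=[] Q1=[] Q2=[P2,P3]
t=33-34: P2@Q2 runs 1, rem=0, completes. Q0=[] Q1=[] Q2=[P3]
t=34-37: P3@Q2 runs 3, rem=0, completes. Q0=[] Q1=[] Q2=[]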